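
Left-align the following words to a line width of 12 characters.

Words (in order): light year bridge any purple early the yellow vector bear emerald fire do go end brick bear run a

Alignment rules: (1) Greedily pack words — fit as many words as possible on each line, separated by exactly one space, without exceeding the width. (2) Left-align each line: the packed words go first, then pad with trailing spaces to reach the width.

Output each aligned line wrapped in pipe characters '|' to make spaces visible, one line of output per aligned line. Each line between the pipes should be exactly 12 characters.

Line 1: ['light', 'year'] (min_width=10, slack=2)
Line 2: ['bridge', 'any'] (min_width=10, slack=2)
Line 3: ['purple', 'early'] (min_width=12, slack=0)
Line 4: ['the', 'yellow'] (min_width=10, slack=2)
Line 5: ['vector', 'bear'] (min_width=11, slack=1)
Line 6: ['emerald', 'fire'] (min_width=12, slack=0)
Line 7: ['do', 'go', 'end'] (min_width=9, slack=3)
Line 8: ['brick', 'bear'] (min_width=10, slack=2)
Line 9: ['run', 'a'] (min_width=5, slack=7)

Answer: |light year  |
|bridge any  |
|purple early|
|the yellow  |
|vector bear |
|emerald fire|
|do go end   |
|brick bear  |
|run a       |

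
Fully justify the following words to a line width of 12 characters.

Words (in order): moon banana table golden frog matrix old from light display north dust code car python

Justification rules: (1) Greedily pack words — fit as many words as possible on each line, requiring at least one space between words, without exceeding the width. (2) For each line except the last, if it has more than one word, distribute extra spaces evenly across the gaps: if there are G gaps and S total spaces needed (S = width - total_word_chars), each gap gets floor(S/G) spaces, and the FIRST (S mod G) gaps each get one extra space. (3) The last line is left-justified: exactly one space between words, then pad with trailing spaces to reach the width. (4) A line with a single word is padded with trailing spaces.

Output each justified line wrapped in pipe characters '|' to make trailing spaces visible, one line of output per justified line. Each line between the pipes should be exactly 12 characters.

Answer: |moon  banana|
|table golden|
|frog  matrix|
|old     from|
|light       |
|display     |
|north   dust|
|code     car|
|python      |

Derivation:
Line 1: ['moon', 'banana'] (min_width=11, slack=1)
Line 2: ['table', 'golden'] (min_width=12, slack=0)
Line 3: ['frog', 'matrix'] (min_width=11, slack=1)
Line 4: ['old', 'from'] (min_width=8, slack=4)
Line 5: ['light'] (min_width=5, slack=7)
Line 6: ['display'] (min_width=7, slack=5)
Line 7: ['north', 'dust'] (min_width=10, slack=2)
Line 8: ['code', 'car'] (min_width=8, slack=4)
Line 9: ['python'] (min_width=6, slack=6)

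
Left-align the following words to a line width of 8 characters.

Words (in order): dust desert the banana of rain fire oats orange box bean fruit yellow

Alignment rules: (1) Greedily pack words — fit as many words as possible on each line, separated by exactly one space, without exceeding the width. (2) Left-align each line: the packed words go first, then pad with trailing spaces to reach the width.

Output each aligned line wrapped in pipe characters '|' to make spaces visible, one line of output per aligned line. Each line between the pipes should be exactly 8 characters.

Line 1: ['dust'] (min_width=4, slack=4)
Line 2: ['desert'] (min_width=6, slack=2)
Line 3: ['the'] (min_width=3, slack=5)
Line 4: ['banana'] (min_width=6, slack=2)
Line 5: ['of', 'rain'] (min_width=7, slack=1)
Line 6: ['fire'] (min_width=4, slack=4)
Line 7: ['oats'] (min_width=4, slack=4)
Line 8: ['orange'] (min_width=6, slack=2)
Line 9: ['box', 'bean'] (min_width=8, slack=0)
Line 10: ['fruit'] (min_width=5, slack=3)
Line 11: ['yellow'] (min_width=6, slack=2)

Answer: |dust    |
|desert  |
|the     |
|banana  |
|of rain |
|fire    |
|oats    |
|orange  |
|box bean|
|fruit   |
|yellow  |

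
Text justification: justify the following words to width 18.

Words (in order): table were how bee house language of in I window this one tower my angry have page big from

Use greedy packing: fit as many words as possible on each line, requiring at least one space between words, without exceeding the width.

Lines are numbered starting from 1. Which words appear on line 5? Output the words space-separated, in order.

Answer: have page big from

Derivation:
Line 1: ['table', 'were', 'how', 'bee'] (min_width=18, slack=0)
Line 2: ['house', 'language', 'of'] (min_width=17, slack=1)
Line 3: ['in', 'I', 'window', 'this'] (min_width=16, slack=2)
Line 4: ['one', 'tower', 'my', 'angry'] (min_width=18, slack=0)
Line 5: ['have', 'page', 'big', 'from'] (min_width=18, slack=0)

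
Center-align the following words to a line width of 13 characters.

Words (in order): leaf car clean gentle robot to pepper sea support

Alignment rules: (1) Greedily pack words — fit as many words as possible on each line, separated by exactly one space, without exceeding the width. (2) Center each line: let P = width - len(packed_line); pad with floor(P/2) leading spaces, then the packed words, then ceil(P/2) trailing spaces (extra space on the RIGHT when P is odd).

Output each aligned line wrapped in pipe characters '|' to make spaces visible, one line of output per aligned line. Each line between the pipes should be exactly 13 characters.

Answer: |  leaf car   |
|clean gentle |
|  robot to   |
| pepper sea  |
|   support   |

Derivation:
Line 1: ['leaf', 'car'] (min_width=8, slack=5)
Line 2: ['clean', 'gentle'] (min_width=12, slack=1)
Line 3: ['robot', 'to'] (min_width=8, slack=5)
Line 4: ['pepper', 'sea'] (min_width=10, slack=3)
Line 5: ['support'] (min_width=7, slack=6)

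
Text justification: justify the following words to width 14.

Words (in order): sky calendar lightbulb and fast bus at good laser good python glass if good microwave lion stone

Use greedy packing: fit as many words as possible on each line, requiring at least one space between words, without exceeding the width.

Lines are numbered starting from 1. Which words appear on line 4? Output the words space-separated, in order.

Line 1: ['sky', 'calendar'] (min_width=12, slack=2)
Line 2: ['lightbulb', 'and'] (min_width=13, slack=1)
Line 3: ['fast', 'bus', 'at'] (min_width=11, slack=3)
Line 4: ['good', 'laser'] (min_width=10, slack=4)
Line 5: ['good', 'python'] (min_width=11, slack=3)
Line 6: ['glass', 'if', 'good'] (min_width=13, slack=1)
Line 7: ['microwave', 'lion'] (min_width=14, slack=0)
Line 8: ['stone'] (min_width=5, slack=9)

Answer: good laser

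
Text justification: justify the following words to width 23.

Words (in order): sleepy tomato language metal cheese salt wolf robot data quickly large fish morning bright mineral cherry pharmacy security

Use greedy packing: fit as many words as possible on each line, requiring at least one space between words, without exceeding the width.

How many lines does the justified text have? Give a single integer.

Line 1: ['sleepy', 'tomato', 'language'] (min_width=22, slack=1)
Line 2: ['metal', 'cheese', 'salt', 'wolf'] (min_width=22, slack=1)
Line 3: ['robot', 'data', 'quickly'] (min_width=18, slack=5)
Line 4: ['large', 'fish', 'morning'] (min_width=18, slack=5)
Line 5: ['bright', 'mineral', 'cherry'] (min_width=21, slack=2)
Line 6: ['pharmacy', 'security'] (min_width=17, slack=6)
Total lines: 6

Answer: 6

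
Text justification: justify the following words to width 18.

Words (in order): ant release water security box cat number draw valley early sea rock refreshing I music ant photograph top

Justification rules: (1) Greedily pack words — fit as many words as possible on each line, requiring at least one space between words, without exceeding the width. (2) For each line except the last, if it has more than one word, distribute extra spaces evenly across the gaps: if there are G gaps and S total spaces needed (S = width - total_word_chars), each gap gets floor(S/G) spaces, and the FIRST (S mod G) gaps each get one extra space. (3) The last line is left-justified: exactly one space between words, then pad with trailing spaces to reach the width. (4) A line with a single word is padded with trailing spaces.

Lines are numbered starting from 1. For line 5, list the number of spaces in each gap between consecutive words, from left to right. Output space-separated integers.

Line 1: ['ant', 'release', 'water'] (min_width=17, slack=1)
Line 2: ['security', 'box', 'cat'] (min_width=16, slack=2)
Line 3: ['number', 'draw', 'valley'] (min_width=18, slack=0)
Line 4: ['early', 'sea', 'rock'] (min_width=14, slack=4)
Line 5: ['refreshing', 'I', 'music'] (min_width=18, slack=0)
Line 6: ['ant', 'photograph', 'top'] (min_width=18, slack=0)

Answer: 1 1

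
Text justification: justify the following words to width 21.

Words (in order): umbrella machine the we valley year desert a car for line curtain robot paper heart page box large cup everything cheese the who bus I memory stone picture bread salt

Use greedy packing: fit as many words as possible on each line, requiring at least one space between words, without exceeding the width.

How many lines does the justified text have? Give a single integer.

Line 1: ['umbrella', 'machine', 'the'] (min_width=20, slack=1)
Line 2: ['we', 'valley', 'year', 'desert'] (min_width=21, slack=0)
Line 3: ['a', 'car', 'for', 'line'] (min_width=14, slack=7)
Line 4: ['curtain', 'robot', 'paper'] (min_width=19, slack=2)
Line 5: ['heart', 'page', 'box', 'large'] (min_width=20, slack=1)
Line 6: ['cup', 'everything', 'cheese'] (min_width=21, slack=0)
Line 7: ['the', 'who', 'bus', 'I', 'memory'] (min_width=20, slack=1)
Line 8: ['stone', 'picture', 'bread'] (min_width=19, slack=2)
Line 9: ['salt'] (min_width=4, slack=17)
Total lines: 9

Answer: 9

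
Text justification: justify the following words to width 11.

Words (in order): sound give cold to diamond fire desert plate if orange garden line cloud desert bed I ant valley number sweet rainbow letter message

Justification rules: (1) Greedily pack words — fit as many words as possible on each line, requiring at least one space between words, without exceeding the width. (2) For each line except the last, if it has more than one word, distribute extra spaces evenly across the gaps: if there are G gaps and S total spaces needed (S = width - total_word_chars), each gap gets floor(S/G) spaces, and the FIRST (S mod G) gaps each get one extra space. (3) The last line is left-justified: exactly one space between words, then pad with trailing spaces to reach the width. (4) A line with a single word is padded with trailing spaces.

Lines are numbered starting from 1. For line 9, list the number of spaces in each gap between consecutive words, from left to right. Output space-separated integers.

Answer: 2

Derivation:
Line 1: ['sound', 'give'] (min_width=10, slack=1)
Line 2: ['cold', 'to'] (min_width=7, slack=4)
Line 3: ['diamond'] (min_width=7, slack=4)
Line 4: ['fire', 'desert'] (min_width=11, slack=0)
Line 5: ['plate', 'if'] (min_width=8, slack=3)
Line 6: ['orange'] (min_width=6, slack=5)
Line 7: ['garden', 'line'] (min_width=11, slack=0)
Line 8: ['cloud'] (min_width=5, slack=6)
Line 9: ['desert', 'bed'] (min_width=10, slack=1)
Line 10: ['I', 'ant'] (min_width=5, slack=6)
Line 11: ['valley'] (min_width=6, slack=5)
Line 12: ['number'] (min_width=6, slack=5)
Line 13: ['sweet'] (min_width=5, slack=6)
Line 14: ['rainbow'] (min_width=7, slack=4)
Line 15: ['letter'] (min_width=6, slack=5)
Line 16: ['message'] (min_width=7, slack=4)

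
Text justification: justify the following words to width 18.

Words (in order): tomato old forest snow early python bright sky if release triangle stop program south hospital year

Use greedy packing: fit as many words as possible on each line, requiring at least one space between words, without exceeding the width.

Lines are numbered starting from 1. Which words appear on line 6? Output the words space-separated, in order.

Answer: hospital year

Derivation:
Line 1: ['tomato', 'old', 'forest'] (min_width=17, slack=1)
Line 2: ['snow', 'early', 'python'] (min_width=17, slack=1)
Line 3: ['bright', 'sky', 'if'] (min_width=13, slack=5)
Line 4: ['release', 'triangle'] (min_width=16, slack=2)
Line 5: ['stop', 'program', 'south'] (min_width=18, slack=0)
Line 6: ['hospital', 'year'] (min_width=13, slack=5)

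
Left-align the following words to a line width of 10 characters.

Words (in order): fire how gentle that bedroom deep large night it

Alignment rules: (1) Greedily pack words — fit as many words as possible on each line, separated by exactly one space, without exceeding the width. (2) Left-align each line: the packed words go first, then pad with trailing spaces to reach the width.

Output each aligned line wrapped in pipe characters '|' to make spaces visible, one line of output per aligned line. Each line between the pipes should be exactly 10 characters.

Line 1: ['fire', 'how'] (min_width=8, slack=2)
Line 2: ['gentle'] (min_width=6, slack=4)
Line 3: ['that'] (min_width=4, slack=6)
Line 4: ['bedroom'] (min_width=7, slack=3)
Line 5: ['deep', 'large'] (min_width=10, slack=0)
Line 6: ['night', 'it'] (min_width=8, slack=2)

Answer: |fire how  |
|gentle    |
|that      |
|bedroom   |
|deep large|
|night it  |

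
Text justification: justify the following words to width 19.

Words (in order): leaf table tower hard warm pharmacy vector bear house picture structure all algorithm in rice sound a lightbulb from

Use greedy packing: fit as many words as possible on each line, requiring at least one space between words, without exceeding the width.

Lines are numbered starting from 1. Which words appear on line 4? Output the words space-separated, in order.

Answer: picture structure

Derivation:
Line 1: ['leaf', 'table', 'tower'] (min_width=16, slack=3)
Line 2: ['hard', 'warm', 'pharmacy'] (min_width=18, slack=1)
Line 3: ['vector', 'bear', 'house'] (min_width=17, slack=2)
Line 4: ['picture', 'structure'] (min_width=17, slack=2)
Line 5: ['all', 'algorithm', 'in'] (min_width=16, slack=3)
Line 6: ['rice', 'sound', 'a'] (min_width=12, slack=7)
Line 7: ['lightbulb', 'from'] (min_width=14, slack=5)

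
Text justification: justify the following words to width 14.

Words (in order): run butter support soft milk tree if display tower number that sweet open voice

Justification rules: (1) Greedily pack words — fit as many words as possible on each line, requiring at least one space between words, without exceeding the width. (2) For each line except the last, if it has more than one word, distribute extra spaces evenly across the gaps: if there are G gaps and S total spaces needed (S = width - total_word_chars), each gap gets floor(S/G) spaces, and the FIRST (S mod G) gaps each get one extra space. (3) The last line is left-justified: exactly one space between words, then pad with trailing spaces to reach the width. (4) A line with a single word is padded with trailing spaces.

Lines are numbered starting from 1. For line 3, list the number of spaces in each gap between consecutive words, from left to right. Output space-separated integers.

Answer: 2 2

Derivation:
Line 1: ['run', 'butter'] (min_width=10, slack=4)
Line 2: ['support', 'soft'] (min_width=12, slack=2)
Line 3: ['milk', 'tree', 'if'] (min_width=12, slack=2)
Line 4: ['display', 'tower'] (min_width=13, slack=1)
Line 5: ['number', 'that'] (min_width=11, slack=3)
Line 6: ['sweet', 'open'] (min_width=10, slack=4)
Line 7: ['voice'] (min_width=5, slack=9)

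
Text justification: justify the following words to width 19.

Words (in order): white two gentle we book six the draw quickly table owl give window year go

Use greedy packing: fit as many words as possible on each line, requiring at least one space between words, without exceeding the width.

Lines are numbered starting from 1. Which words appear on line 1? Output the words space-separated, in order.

Line 1: ['white', 'two', 'gentle', 'we'] (min_width=19, slack=0)
Line 2: ['book', 'six', 'the', 'draw'] (min_width=17, slack=2)
Line 3: ['quickly', 'table', 'owl'] (min_width=17, slack=2)
Line 4: ['give', 'window', 'year', 'go'] (min_width=19, slack=0)

Answer: white two gentle we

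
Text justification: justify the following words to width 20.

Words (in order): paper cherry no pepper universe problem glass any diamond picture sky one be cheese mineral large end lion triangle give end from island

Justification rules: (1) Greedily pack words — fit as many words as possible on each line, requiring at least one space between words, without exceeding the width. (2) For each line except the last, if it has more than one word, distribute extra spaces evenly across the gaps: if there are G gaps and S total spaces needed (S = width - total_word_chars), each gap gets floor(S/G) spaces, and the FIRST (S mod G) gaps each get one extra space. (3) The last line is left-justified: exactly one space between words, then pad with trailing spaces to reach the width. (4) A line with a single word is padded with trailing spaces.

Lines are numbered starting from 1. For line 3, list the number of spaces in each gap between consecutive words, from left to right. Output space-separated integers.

Line 1: ['paper', 'cherry', 'no'] (min_width=15, slack=5)
Line 2: ['pepper', 'universe'] (min_width=15, slack=5)
Line 3: ['problem', 'glass', 'any'] (min_width=17, slack=3)
Line 4: ['diamond', 'picture', 'sky'] (min_width=19, slack=1)
Line 5: ['one', 'be', 'cheese'] (min_width=13, slack=7)
Line 6: ['mineral', 'large', 'end'] (min_width=17, slack=3)
Line 7: ['lion', 'triangle', 'give'] (min_width=18, slack=2)
Line 8: ['end', 'from', 'island'] (min_width=15, slack=5)

Answer: 3 2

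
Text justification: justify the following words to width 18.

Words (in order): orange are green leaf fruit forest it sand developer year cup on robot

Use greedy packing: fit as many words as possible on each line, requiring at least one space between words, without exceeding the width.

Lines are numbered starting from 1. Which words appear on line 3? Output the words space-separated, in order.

Answer: it sand developer

Derivation:
Line 1: ['orange', 'are', 'green'] (min_width=16, slack=2)
Line 2: ['leaf', 'fruit', 'forest'] (min_width=17, slack=1)
Line 3: ['it', 'sand', 'developer'] (min_width=17, slack=1)
Line 4: ['year', 'cup', 'on', 'robot'] (min_width=17, slack=1)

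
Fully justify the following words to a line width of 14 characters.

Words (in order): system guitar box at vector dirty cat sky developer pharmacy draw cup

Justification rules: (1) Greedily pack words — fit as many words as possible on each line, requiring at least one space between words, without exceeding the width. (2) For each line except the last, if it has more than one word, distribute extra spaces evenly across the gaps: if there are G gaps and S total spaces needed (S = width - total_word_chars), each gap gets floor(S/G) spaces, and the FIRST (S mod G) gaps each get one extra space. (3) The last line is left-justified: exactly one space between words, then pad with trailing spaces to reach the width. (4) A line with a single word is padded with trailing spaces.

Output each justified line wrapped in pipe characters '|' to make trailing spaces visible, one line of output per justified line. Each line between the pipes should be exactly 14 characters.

Answer: |system  guitar|
|box  at vector|
|dirty  cat sky|
|developer     |
|pharmacy  draw|
|cup           |

Derivation:
Line 1: ['system', 'guitar'] (min_width=13, slack=1)
Line 2: ['box', 'at', 'vector'] (min_width=13, slack=1)
Line 3: ['dirty', 'cat', 'sky'] (min_width=13, slack=1)
Line 4: ['developer'] (min_width=9, slack=5)
Line 5: ['pharmacy', 'draw'] (min_width=13, slack=1)
Line 6: ['cup'] (min_width=3, slack=11)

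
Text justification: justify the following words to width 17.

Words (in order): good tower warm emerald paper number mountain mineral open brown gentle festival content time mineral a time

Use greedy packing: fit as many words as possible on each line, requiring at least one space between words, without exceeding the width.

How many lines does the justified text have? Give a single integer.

Answer: 8

Derivation:
Line 1: ['good', 'tower', 'warm'] (min_width=15, slack=2)
Line 2: ['emerald', 'paper'] (min_width=13, slack=4)
Line 3: ['number', 'mountain'] (min_width=15, slack=2)
Line 4: ['mineral', 'open'] (min_width=12, slack=5)
Line 5: ['brown', 'gentle'] (min_width=12, slack=5)
Line 6: ['festival', 'content'] (min_width=16, slack=1)
Line 7: ['time', 'mineral', 'a'] (min_width=14, slack=3)
Line 8: ['time'] (min_width=4, slack=13)
Total lines: 8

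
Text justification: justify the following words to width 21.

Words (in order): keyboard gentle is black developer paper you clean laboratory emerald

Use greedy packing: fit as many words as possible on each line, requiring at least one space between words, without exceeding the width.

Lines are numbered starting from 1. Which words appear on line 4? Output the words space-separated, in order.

Answer: emerald

Derivation:
Line 1: ['keyboard', 'gentle', 'is'] (min_width=18, slack=3)
Line 2: ['black', 'developer', 'paper'] (min_width=21, slack=0)
Line 3: ['you', 'clean', 'laboratory'] (min_width=20, slack=1)
Line 4: ['emerald'] (min_width=7, slack=14)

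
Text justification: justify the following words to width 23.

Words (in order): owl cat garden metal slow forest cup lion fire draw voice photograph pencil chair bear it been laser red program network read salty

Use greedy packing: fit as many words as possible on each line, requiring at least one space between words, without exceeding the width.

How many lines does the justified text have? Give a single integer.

Answer: 7

Derivation:
Line 1: ['owl', 'cat', 'garden', 'metal'] (min_width=20, slack=3)
Line 2: ['slow', 'forest', 'cup', 'lion'] (min_width=20, slack=3)
Line 3: ['fire', 'draw', 'voice'] (min_width=15, slack=8)
Line 4: ['photograph', 'pencil', 'chair'] (min_width=23, slack=0)
Line 5: ['bear', 'it', 'been', 'laser', 'red'] (min_width=22, slack=1)
Line 6: ['program', 'network', 'read'] (min_width=20, slack=3)
Line 7: ['salty'] (min_width=5, slack=18)
Total lines: 7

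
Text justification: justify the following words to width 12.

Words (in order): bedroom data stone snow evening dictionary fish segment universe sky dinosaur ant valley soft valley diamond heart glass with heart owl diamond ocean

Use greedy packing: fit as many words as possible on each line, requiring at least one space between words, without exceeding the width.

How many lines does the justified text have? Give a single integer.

Answer: 14

Derivation:
Line 1: ['bedroom', 'data'] (min_width=12, slack=0)
Line 2: ['stone', 'snow'] (min_width=10, slack=2)
Line 3: ['evening'] (min_width=7, slack=5)
Line 4: ['dictionary'] (min_width=10, slack=2)
Line 5: ['fish', 'segment'] (min_width=12, slack=0)
Line 6: ['universe', 'sky'] (min_width=12, slack=0)
Line 7: ['dinosaur', 'ant'] (min_width=12, slack=0)
Line 8: ['valley', 'soft'] (min_width=11, slack=1)
Line 9: ['valley'] (min_width=6, slack=6)
Line 10: ['diamond'] (min_width=7, slack=5)
Line 11: ['heart', 'glass'] (min_width=11, slack=1)
Line 12: ['with', 'heart'] (min_width=10, slack=2)
Line 13: ['owl', 'diamond'] (min_width=11, slack=1)
Line 14: ['ocean'] (min_width=5, slack=7)
Total lines: 14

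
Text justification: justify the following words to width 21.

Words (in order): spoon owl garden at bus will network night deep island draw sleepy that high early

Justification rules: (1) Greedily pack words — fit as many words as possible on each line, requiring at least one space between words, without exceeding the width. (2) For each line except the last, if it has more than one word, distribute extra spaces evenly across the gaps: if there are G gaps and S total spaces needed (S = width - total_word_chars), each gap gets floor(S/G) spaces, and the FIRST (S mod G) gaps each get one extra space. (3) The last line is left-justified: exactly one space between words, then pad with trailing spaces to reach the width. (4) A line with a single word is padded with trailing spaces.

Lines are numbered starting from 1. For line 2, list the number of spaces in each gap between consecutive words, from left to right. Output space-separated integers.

Line 1: ['spoon', 'owl', 'garden', 'at'] (min_width=19, slack=2)
Line 2: ['bus', 'will', 'network'] (min_width=16, slack=5)
Line 3: ['night', 'deep', 'island'] (min_width=17, slack=4)
Line 4: ['draw', 'sleepy', 'that', 'high'] (min_width=21, slack=0)
Line 5: ['early'] (min_width=5, slack=16)

Answer: 4 3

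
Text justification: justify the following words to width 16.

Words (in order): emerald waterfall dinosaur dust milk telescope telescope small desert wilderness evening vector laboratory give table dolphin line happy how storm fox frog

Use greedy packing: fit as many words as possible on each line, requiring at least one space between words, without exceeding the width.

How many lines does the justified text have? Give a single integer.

Answer: 12

Derivation:
Line 1: ['emerald'] (min_width=7, slack=9)
Line 2: ['waterfall'] (min_width=9, slack=7)
Line 3: ['dinosaur', 'dust'] (min_width=13, slack=3)
Line 4: ['milk', 'telescope'] (min_width=14, slack=2)
Line 5: ['telescope', 'small'] (min_width=15, slack=1)
Line 6: ['desert'] (min_width=6, slack=10)
Line 7: ['wilderness'] (min_width=10, slack=6)
Line 8: ['evening', 'vector'] (min_width=14, slack=2)
Line 9: ['laboratory', 'give'] (min_width=15, slack=1)
Line 10: ['table', 'dolphin'] (min_width=13, slack=3)
Line 11: ['line', 'happy', 'how'] (min_width=14, slack=2)
Line 12: ['storm', 'fox', 'frog'] (min_width=14, slack=2)
Total lines: 12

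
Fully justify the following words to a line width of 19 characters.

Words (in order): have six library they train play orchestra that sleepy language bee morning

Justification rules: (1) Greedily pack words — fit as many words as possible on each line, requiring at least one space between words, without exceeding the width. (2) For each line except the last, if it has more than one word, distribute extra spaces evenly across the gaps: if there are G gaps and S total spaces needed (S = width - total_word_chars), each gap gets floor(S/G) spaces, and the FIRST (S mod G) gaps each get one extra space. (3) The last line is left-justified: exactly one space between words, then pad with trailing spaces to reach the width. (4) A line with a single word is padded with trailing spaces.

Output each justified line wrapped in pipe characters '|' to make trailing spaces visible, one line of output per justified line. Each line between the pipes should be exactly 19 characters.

Line 1: ['have', 'six', 'library'] (min_width=16, slack=3)
Line 2: ['they', 'train', 'play'] (min_width=15, slack=4)
Line 3: ['orchestra', 'that'] (min_width=14, slack=5)
Line 4: ['sleepy', 'language', 'bee'] (min_width=19, slack=0)
Line 5: ['morning'] (min_width=7, slack=12)

Answer: |have   six  library|
|they   train   play|
|orchestra      that|
|sleepy language bee|
|morning            |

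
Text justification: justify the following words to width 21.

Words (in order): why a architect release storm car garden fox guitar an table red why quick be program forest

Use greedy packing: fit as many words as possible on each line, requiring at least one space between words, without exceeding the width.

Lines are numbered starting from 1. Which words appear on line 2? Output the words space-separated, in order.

Answer: release storm car

Derivation:
Line 1: ['why', 'a', 'architect'] (min_width=15, slack=6)
Line 2: ['release', 'storm', 'car'] (min_width=17, slack=4)
Line 3: ['garden', 'fox', 'guitar', 'an'] (min_width=20, slack=1)
Line 4: ['table', 'red', 'why', 'quick'] (min_width=19, slack=2)
Line 5: ['be', 'program', 'forest'] (min_width=17, slack=4)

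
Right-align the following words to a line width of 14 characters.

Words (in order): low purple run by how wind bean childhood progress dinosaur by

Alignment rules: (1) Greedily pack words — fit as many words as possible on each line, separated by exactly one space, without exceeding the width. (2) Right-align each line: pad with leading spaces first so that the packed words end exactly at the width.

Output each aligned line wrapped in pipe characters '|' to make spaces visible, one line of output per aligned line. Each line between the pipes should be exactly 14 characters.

Answer: |low purple run|
|   by how wind|
|bean childhood|
|      progress|
|   dinosaur by|

Derivation:
Line 1: ['low', 'purple', 'run'] (min_width=14, slack=0)
Line 2: ['by', 'how', 'wind'] (min_width=11, slack=3)
Line 3: ['bean', 'childhood'] (min_width=14, slack=0)
Line 4: ['progress'] (min_width=8, slack=6)
Line 5: ['dinosaur', 'by'] (min_width=11, slack=3)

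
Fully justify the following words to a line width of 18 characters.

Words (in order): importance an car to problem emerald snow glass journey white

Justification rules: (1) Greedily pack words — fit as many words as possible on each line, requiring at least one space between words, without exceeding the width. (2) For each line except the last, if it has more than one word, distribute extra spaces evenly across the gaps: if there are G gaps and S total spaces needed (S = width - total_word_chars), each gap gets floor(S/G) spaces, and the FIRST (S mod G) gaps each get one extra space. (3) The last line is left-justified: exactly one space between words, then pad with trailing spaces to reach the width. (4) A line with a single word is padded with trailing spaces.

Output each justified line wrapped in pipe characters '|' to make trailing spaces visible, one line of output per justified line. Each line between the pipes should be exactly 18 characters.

Line 1: ['importance', 'an', 'car'] (min_width=17, slack=1)
Line 2: ['to', 'problem', 'emerald'] (min_width=18, slack=0)
Line 3: ['snow', 'glass', 'journey'] (min_width=18, slack=0)
Line 4: ['white'] (min_width=5, slack=13)

Answer: |importance  an car|
|to problem emerald|
|snow glass journey|
|white             |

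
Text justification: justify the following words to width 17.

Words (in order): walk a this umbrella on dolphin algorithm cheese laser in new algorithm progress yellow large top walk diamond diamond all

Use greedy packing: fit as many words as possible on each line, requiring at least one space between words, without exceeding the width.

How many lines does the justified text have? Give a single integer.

Line 1: ['walk', 'a', 'this'] (min_width=11, slack=6)
Line 2: ['umbrella', 'on'] (min_width=11, slack=6)
Line 3: ['dolphin', 'algorithm'] (min_width=17, slack=0)
Line 4: ['cheese', 'laser', 'in'] (min_width=15, slack=2)
Line 5: ['new', 'algorithm'] (min_width=13, slack=4)
Line 6: ['progress', 'yellow'] (min_width=15, slack=2)
Line 7: ['large', 'top', 'walk'] (min_width=14, slack=3)
Line 8: ['diamond', 'diamond'] (min_width=15, slack=2)
Line 9: ['all'] (min_width=3, slack=14)
Total lines: 9

Answer: 9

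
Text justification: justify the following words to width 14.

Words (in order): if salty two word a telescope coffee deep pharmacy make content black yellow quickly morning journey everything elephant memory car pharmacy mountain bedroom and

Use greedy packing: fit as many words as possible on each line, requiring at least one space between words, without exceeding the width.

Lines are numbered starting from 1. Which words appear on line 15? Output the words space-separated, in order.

Answer: bedroom and

Derivation:
Line 1: ['if', 'salty', 'two'] (min_width=12, slack=2)
Line 2: ['word', 'a'] (min_width=6, slack=8)
Line 3: ['telescope'] (min_width=9, slack=5)
Line 4: ['coffee', 'deep'] (min_width=11, slack=3)
Line 5: ['pharmacy', 'make'] (min_width=13, slack=1)
Line 6: ['content', 'black'] (min_width=13, slack=1)
Line 7: ['yellow', 'quickly'] (min_width=14, slack=0)
Line 8: ['morning'] (min_width=7, slack=7)
Line 9: ['journey'] (min_width=7, slack=7)
Line 10: ['everything'] (min_width=10, slack=4)
Line 11: ['elephant'] (min_width=8, slack=6)
Line 12: ['memory', 'car'] (min_width=10, slack=4)
Line 13: ['pharmacy'] (min_width=8, slack=6)
Line 14: ['mountain'] (min_width=8, slack=6)
Line 15: ['bedroom', 'and'] (min_width=11, slack=3)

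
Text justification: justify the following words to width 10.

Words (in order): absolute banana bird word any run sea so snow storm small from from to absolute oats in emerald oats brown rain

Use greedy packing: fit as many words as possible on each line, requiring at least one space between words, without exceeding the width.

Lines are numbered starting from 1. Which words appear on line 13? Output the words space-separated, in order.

Line 1: ['absolute'] (min_width=8, slack=2)
Line 2: ['banana'] (min_width=6, slack=4)
Line 3: ['bird', 'word'] (min_width=9, slack=1)
Line 4: ['any', 'run'] (min_width=7, slack=3)
Line 5: ['sea', 'so'] (min_width=6, slack=4)
Line 6: ['snow', 'storm'] (min_width=10, slack=0)
Line 7: ['small', 'from'] (min_width=10, slack=0)
Line 8: ['from', 'to'] (min_width=7, slack=3)
Line 9: ['absolute'] (min_width=8, slack=2)
Line 10: ['oats', 'in'] (min_width=7, slack=3)
Line 11: ['emerald'] (min_width=7, slack=3)
Line 12: ['oats', 'brown'] (min_width=10, slack=0)
Line 13: ['rain'] (min_width=4, slack=6)

Answer: rain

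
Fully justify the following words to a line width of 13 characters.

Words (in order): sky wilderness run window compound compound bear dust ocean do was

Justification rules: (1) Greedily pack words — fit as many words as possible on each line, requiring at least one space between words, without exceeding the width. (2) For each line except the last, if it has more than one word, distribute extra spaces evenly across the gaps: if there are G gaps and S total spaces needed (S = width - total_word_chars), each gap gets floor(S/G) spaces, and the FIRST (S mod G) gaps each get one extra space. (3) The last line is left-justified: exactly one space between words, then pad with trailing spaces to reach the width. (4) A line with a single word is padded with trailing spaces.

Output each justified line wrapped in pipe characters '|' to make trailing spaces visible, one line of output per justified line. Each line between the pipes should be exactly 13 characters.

Answer: |sky          |
|wilderness   |
|run    window|
|compound     |
|compound bear|
|dust ocean do|
|was          |

Derivation:
Line 1: ['sky'] (min_width=3, slack=10)
Line 2: ['wilderness'] (min_width=10, slack=3)
Line 3: ['run', 'window'] (min_width=10, slack=3)
Line 4: ['compound'] (min_width=8, slack=5)
Line 5: ['compound', 'bear'] (min_width=13, slack=0)
Line 6: ['dust', 'ocean', 'do'] (min_width=13, slack=0)
Line 7: ['was'] (min_width=3, slack=10)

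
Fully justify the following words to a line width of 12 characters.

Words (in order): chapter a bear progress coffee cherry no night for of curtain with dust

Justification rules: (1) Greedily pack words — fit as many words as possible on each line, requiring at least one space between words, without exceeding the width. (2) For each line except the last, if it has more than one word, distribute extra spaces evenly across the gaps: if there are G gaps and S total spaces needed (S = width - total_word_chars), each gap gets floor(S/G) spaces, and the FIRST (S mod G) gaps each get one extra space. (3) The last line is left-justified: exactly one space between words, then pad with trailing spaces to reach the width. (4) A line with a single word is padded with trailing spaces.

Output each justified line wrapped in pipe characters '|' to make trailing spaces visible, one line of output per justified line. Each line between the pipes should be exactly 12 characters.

Answer: |chapter    a|
|bear        |
|progress    |
|coffee      |
|cherry    no|
|night for of|
|curtain with|
|dust        |

Derivation:
Line 1: ['chapter', 'a'] (min_width=9, slack=3)
Line 2: ['bear'] (min_width=4, slack=8)
Line 3: ['progress'] (min_width=8, slack=4)
Line 4: ['coffee'] (min_width=6, slack=6)
Line 5: ['cherry', 'no'] (min_width=9, slack=3)
Line 6: ['night', 'for', 'of'] (min_width=12, slack=0)
Line 7: ['curtain', 'with'] (min_width=12, slack=0)
Line 8: ['dust'] (min_width=4, slack=8)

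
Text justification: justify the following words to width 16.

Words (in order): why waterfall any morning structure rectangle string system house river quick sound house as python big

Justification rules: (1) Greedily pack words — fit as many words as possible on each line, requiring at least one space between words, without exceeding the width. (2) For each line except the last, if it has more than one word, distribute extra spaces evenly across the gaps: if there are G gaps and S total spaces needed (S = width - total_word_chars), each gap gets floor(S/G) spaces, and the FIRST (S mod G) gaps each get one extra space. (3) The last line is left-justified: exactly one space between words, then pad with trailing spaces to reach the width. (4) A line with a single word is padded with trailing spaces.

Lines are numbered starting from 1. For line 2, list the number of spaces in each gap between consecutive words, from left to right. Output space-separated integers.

Line 1: ['why', 'waterfall'] (min_width=13, slack=3)
Line 2: ['any', 'morning'] (min_width=11, slack=5)
Line 3: ['structure'] (min_width=9, slack=7)
Line 4: ['rectangle', 'string'] (min_width=16, slack=0)
Line 5: ['system', 'house'] (min_width=12, slack=4)
Line 6: ['river', 'quick'] (min_width=11, slack=5)
Line 7: ['sound', 'house', 'as'] (min_width=14, slack=2)
Line 8: ['python', 'big'] (min_width=10, slack=6)

Answer: 6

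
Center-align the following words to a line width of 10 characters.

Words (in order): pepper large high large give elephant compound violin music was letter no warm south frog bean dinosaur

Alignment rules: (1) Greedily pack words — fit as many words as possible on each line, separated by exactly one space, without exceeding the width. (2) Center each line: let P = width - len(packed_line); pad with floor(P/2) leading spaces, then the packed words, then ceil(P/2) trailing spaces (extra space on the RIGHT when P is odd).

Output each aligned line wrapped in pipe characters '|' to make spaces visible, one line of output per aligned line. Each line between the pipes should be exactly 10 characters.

Answer: |  pepper  |
|large high|
|large give|
| elephant |
| compound |
|  violin  |
|music was |
|letter no |
|warm south|
|frog bean |
| dinosaur |

Derivation:
Line 1: ['pepper'] (min_width=6, slack=4)
Line 2: ['large', 'high'] (min_width=10, slack=0)
Line 3: ['large', 'give'] (min_width=10, slack=0)
Line 4: ['elephant'] (min_width=8, slack=2)
Line 5: ['compound'] (min_width=8, slack=2)
Line 6: ['violin'] (min_width=6, slack=4)
Line 7: ['music', 'was'] (min_width=9, slack=1)
Line 8: ['letter', 'no'] (min_width=9, slack=1)
Line 9: ['warm', 'south'] (min_width=10, slack=0)
Line 10: ['frog', 'bean'] (min_width=9, slack=1)
Line 11: ['dinosaur'] (min_width=8, slack=2)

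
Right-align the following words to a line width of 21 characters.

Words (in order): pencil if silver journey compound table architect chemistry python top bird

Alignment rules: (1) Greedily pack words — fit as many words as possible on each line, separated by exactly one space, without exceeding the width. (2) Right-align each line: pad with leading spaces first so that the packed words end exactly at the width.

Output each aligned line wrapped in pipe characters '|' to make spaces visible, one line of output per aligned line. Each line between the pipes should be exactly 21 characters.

Line 1: ['pencil', 'if', 'silver'] (min_width=16, slack=5)
Line 2: ['journey', 'compound'] (min_width=16, slack=5)
Line 3: ['table', 'architect'] (min_width=15, slack=6)
Line 4: ['chemistry', 'python', 'top'] (min_width=20, slack=1)
Line 5: ['bird'] (min_width=4, slack=17)

Answer: |     pencil if silver|
|     journey compound|
|      table architect|
| chemistry python top|
|                 bird|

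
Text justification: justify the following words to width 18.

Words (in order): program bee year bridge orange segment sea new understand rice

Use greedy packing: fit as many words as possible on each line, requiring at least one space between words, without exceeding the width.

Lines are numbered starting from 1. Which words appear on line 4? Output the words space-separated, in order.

Answer: understand rice

Derivation:
Line 1: ['program', 'bee', 'year'] (min_width=16, slack=2)
Line 2: ['bridge', 'orange'] (min_width=13, slack=5)
Line 3: ['segment', 'sea', 'new'] (min_width=15, slack=3)
Line 4: ['understand', 'rice'] (min_width=15, slack=3)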